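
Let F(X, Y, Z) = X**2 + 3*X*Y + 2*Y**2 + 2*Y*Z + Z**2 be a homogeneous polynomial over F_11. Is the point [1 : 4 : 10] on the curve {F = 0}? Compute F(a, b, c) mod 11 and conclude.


F(1,4,10) ≡ 5 (mod 11); P is NOT on the curve.

Evaluate F(1, 4, 10) term-by-term (mod 11).
  X**2 ↦ 1·1·1·1 = 1
  3*X*Y ↦ 3·1·4·1 = 12
  2*Y**2 ↦ 2·1·16·1 = 32
  2*Y*Z ↦ 2·1·4·10 = 80
  Z**2 ↦ 1·1·1·100 = 100
Sum: F(1, 4, 10) = (1) + (12) + (32) + (80) + (100) = 225.
Reducing mod 11: 225 ≡ 5 (mod 11).
Since F(a, b, c) ≡ 5 ≠ 0 (mod 11), P does NOT lie on the curve.


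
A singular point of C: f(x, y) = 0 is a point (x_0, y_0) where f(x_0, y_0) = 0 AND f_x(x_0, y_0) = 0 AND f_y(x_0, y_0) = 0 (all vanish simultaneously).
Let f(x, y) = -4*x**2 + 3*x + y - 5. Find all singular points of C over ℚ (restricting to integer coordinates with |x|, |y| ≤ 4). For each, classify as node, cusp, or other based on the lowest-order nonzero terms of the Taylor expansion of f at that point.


No singular points in the scanned grid; C is smooth there.

Compute partial derivatives:
  f_x = 3 - 8*x.
  f_y = 1.
f_y = 1 is a nonzero constant, so f_y never vanishes: no point (x, y) can satisfy f = f_x = f_y = 0. In particular no (x, y) ∈ {−4, ..., 4}² is singular; the curve is smooth.


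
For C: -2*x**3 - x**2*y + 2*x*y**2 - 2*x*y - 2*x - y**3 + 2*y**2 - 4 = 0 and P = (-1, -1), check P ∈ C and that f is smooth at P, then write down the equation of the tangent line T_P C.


Tangent line at P: -6*x - 2*y - 8 = 0.

Step 1: f(-1, -1) = 0, so P lies on C.
Step 2: partial derivatives
  f_x(x, y) = -6*x**2 - 2*x*y + 2*y**2 - 2*y - 2, f_y(x, y) = -x**2 + 4*x*y - 2*x - 3*y**2 + 4*y.
  f_x(P) = -6, f_y(P) = -2 (gradient nonzero, so P is smooth).
Step 3: tangent line at P: -6·(x − -1) + -2·(y − -1) = 0.
Expanding: -6*x - 2*y - 8 = 0.


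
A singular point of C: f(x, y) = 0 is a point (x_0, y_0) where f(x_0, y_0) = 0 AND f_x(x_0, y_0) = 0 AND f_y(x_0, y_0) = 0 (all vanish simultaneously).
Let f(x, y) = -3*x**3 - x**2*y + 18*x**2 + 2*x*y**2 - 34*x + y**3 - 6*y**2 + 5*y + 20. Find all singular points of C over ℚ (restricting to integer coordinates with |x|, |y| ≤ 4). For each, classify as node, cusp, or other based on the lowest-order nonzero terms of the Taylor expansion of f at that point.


Singular points: {(2, 1)}; classification: node.

Compute partial derivatives:
  f_x = -9*x**2 - 2*x*y + 36*x + 2*y**2 - 34.
  f_y = -x**2 + 4*x*y + 3*y**2 - 12*y + 5.
Scan x_0 ∈ {−4, ..., 4}. For each x_0, f_y(x_0, y) is a polynomial in y; find its integer roots y ∈ {−4, ..., 4}, then test f_x and f at those candidates.
  x = -4: f_y(-4, y) = 3*y**2 - 28*y - 11; no integer root y with |y| ≤ 4.
  x = -3: f_y(-3, y) = 3*y**2 - 24*y - 4; no integer root y with |y| ≤ 4.
  x = -2: f_y(-2, y) = 3*y**2 - 20*y + 1; no integer root y with |y| ≤ 4.
  x = -1: f_y(-1, y) = 3*y**2 - 16*y + 4; no integer root y with |y| ≤ 4.
  x = 0: f_y(0, y) = 3*y**2 - 12*y + 5; no integer root y with |y| ≤ 4.
  x = 1: f_y(1, y) = 3*y**2 - 8*y + 4; vanishes at y ∈ {2}. (1, 2): f_x = -3 ≠ 0.
  x = 2: f_y(2, y) = 3*y**2 - 4*y + 1; vanishes at y ∈ {1}. (2, 1): f_x = 0, f = 0 — SINGULAR.
  x = 3: f_y(3, y) = 3*y**2 - 4; no integer root y with |y| ≤ 4.
  x = 4: f_y(4, y) = 3*y**2 + 4*y - 11; no integer root y with |y| ≤ 4.
Only singular point on the grid: (2, 1).
Classify: substitute x = 2 + u, y = 1 + v and expand: f = -3*u**3 - u**2*v - u**2 + 2*u*v**2 + v**3 + v**2.
No constant or linear terms (consistent with a singular point). Quadratic part: -u**2 + v**2. Cubic part: -3*u**3 - u**2*v + 2*u*v**2 + v**3.
The quadratic part v**2 - u**2 = (v − u)(v + u) splits into two distinct linear factors, so there are two distinct tangent lines y − 1 = ±(x − 2) — this is a node (ordinary double point).
Classification: node.


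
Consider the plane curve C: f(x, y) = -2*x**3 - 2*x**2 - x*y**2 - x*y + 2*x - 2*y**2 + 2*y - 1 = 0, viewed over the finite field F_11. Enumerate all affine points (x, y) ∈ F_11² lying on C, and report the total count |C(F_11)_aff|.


Affine F_11-points: {(1, 7), (1, 8), (2, 5), (2, 6), (3, 6), (3, 7), (5, 3), (5, 6), (6, 7), (6, 9), (7, 4), (9, 2)}; count = 12.

For each of the 121 pairs (x, y) ∈ F_11², evaluate f(x, y) mod 11. Record the zeros.
  x = 0: [0↦10, 1↦10, 2↦6, 3↦9, 4↦8, 5↦3, 6↦5, 7↦3, 8↦8, 9↦9, 10↦6]  zeros at y ∈ ∅
  x = 1: [0↦8, 1↦6, 2↦9, 3↦6, 4↦8, 5↦4, 6↦5, 7↦0, 8↦0, 9↦5, 10↦4]  zeros at y ∈ {7, 8}
  x = 2: [0↦1, 1↦8, 2↦7, 3↦9, 4↦3, 5↦0, 6↦0, 7↦3, 8↦9, 9↦7, 10↦8]  zeros at y ∈ {5, 6}
  x = 3: [0↦10, 1↦4, 2↦10, 3↦6, 4↦3, 5↦1, 6↦0, 7↦0, 8↦1, 9↦3, 10↦6]  zeros at y ∈ {6, 7}
  x = 4: [0↦1, 1↦4, 2↦6, 3↦7, 4↦7, 5↦6, 6↦4, 7↦1, 8↦8, 9↦3, 10↦8]  zeros at y ∈ ∅
  x = 5: [0↦6, 1↦7, 2↦5, 3↦0, 4↦3, 5↦3, 6↦0, 7↦5, 8↦7, 9↦6, 10↦2]  zeros at y ∈ {3, 6}
  x = 6: [0↦2, 1↦1, 2↦6, 3↦6, 4↦1, 5↦2, 6↦9, 7↦0, 8↦8, 9↦0, 10↦9]  zeros at y ∈ {7, 9}
  x = 7: [0↦10, 1↦7, 2↦8, 3↦2, 4↦0, 5↦2, 6↦8, 7↦7, 8↦10, 9↦6, 10↦6]  zeros at y ∈ {4}
  x = 8: [0↦7, 1↦2, 2↦10, 3↦9, 4↦10, 5↦2, 6↦7, 7↦3, 8↦1, 9↦1, 10↦3]  zeros at y ∈ ∅
  x = 9: [0↦3, 1↦7, 2↦0, 3↦4, 4↦8, 5↦1, 6↦5, 7↦9, 8↦2, 9↦6, 10↦10]  zeros at y ∈ {2}
  x = 10: [0↦8, 1↦10, 2↦10, 3↦8, 4↦4, 5↦9, 6↦1, 7↦2, 8↦1, 9↦9, 10↦4]  zeros at y ∈ ∅
Collecting zeros: affine points = {(1, 7), (1, 8), (2, 5), (2, 6), (3, 6), (3, 7), (5, 3), (5, 6), (6, 7), (6, 9), (7, 4), (9, 2)}.
Total count |C(F_11)_aff| = 12.


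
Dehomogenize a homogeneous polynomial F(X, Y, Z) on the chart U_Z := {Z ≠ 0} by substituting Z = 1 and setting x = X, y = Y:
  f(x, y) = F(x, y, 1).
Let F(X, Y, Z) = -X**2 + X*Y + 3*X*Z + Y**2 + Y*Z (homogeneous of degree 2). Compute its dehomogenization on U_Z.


f(x, y) = -x**2 + x*y + 3*x + y**2 + y

On U_Z we set Z = 1. Each monomial c·X^i·Y^j·Z^k in F becomes c·x^i·y^j·1^k = c·x^i·y^j.
Substituting Z = 1: F(X, Y, 1) = -x**2 + x*y + 3*x + y**2 + y.
Note: deg(f) ≤ deg(F) = 2; strict inequality happens when F is divisible by Z (lost terms).


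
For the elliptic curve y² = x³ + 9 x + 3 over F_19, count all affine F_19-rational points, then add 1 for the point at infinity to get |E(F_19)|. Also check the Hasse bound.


Affine points = {(3, 0), (6, 8), (6, 11), (8, 6), (8, 13), (14, 2), (14, 17), (15, 6), (15, 13), (16, 5), (16, 14)}; affine count = 11; |E(F_19)| = 12.

Discriminant check: Δ ∝ 4a³ + 27b² = 4·9³ + 27·3² = 4·729 + 27·9 ≡ 5 (mod 19). Nonzero ⇒ E is nonsingular.
For each x ∈ F_19, compute rhs = x³ + 9·x + 3 mod 19, then count y ∈ F_19 with y² ≡ rhs.
  x = 0: rhs = 3, matching y values: none (0 points).
  x = 1: rhs = 13, matching y values: none (0 points).
  x = 2: rhs = 10, matching y values: none (0 points).
  x = 3: rhs = 0, matching y values: 0 (1 points).
  x = 4: rhs = 8, matching y values: none (0 points).
  x = 5: rhs = 2, matching y values: none (0 points).
  x = 6: rhs = 7, matching y values: 8, 11 (2 points).
  x = 7: rhs = 10, matching y values: none (0 points).
  x = 8: rhs = 17, matching y values: 6, 13 (2 points).
  x = 9: rhs = 15, matching y values: none (0 points).
  x = 10: rhs = 10, matching y values: none (0 points).
  x = 11: rhs = 8, matching y values: none (0 points).
  x = 12: rhs = 15, matching y values: none (0 points).
  x = 13: rhs = 18, matching y values: none (0 points).
  x = 14: rhs = 4, matching y values: 2, 17 (2 points).
  x = 15: rhs = 17, matching y values: 6, 13 (2 points).
  x = 16: rhs = 6, matching y values: 5, 14 (2 points).
  x = 17: rhs = 15, matching y values: none (0 points).
  x = 18: rhs = 12, matching y values: none (0 points).
Total affine count: 11.
Full point count |E(F_19)| = 11 + 1 = 12.
Hasse bound: |12 − (19+1)| = |-8| = 8 ≤ 2√19 ≈ 8.7178 ✓.


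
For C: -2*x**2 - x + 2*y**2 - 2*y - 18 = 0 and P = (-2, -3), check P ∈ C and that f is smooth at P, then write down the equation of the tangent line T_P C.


Tangent line at P: 7*x - 14*y - 28 = 0.

Step 1: f(-2, -3) = 0, so P lies on C.
Step 2: partial derivatives
  f_x(x, y) = -4*x - 1, f_y(x, y) = 4*y - 2.
  f_x(P) = 7, f_y(P) = -14 (gradient nonzero, so P is smooth).
Step 3: tangent line at P: 7·(x − -2) + -14·(y − -3) = 0.
Expanding: 7*x - 14*y - 28 = 0.


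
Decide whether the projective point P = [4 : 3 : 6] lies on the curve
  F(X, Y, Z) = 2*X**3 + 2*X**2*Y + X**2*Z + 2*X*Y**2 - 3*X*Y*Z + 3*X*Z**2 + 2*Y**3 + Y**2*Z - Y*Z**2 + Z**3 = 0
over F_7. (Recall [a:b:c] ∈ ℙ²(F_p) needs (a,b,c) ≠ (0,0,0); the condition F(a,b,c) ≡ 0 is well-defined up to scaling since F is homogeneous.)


F(4,3,6) ≡ 5 (mod 7); P is NOT on the curve.

Evaluate F(4, 3, 6) term-by-term (mod 7).
  2*X**3 ↦ 2·64·1·1 = 128
  2*X**2*Y ↦ 2·16·3·1 = 96
  X**2*Z ↦ 1·16·1·6 = 96
  2*X*Y**2 ↦ 2·4·9·1 = 72
  -3*X*Y*Z ↦ -3·4·3·6 = -216
  3*X*Z**2 ↦ 3·4·1·36 = 432
  2*Y**3 ↦ 2·1·27·1 = 54
  Y**2*Z ↦ 1·1·9·6 = 54
  -Y*Z**2 ↦ -1·1·3·36 = -108
  Z**3 ↦ 1·1·1·216 = 216
Sum: F(4, 3, 6) = (128) + (96) + (96) + (72) + (-216) + (432) + (54) + (54) + (-108) + (216) = 824.
Reducing mod 7: 824 ≡ 5 (mod 7).
Since F(a, b, c) ≡ 5 ≠ 0 (mod 7), P does NOT lie on the curve.


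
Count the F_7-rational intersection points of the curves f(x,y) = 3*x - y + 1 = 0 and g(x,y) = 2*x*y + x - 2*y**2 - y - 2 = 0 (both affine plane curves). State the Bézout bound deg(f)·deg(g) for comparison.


Common zeros: {(2, 0), (4, 6)}; count = 2; Bézout bound = 2.

deg(f) = 1, deg(g) = 2, so Bézout bound = 2.
Scan x ∈ F_7. For each x, list the y ∈ F_7 with f(x, y) ≡ 0 and those with g(x, y) ≡ 0 (mod 7); the common zeros in that column are the intersection.
  x = 0: f ≡ 0 at y ∈ {1}; g ≡ 0 at y ∈ ∅; common: ∅.
  x = 1: f ≡ 0 at y ∈ {4}; g ≡ 0 at y ∈ {2}; common: ∅.
  x = 2: f ≡ 0 at y ∈ {0}; g ≡ 0 at y ∈ {0, 5}; common: {0}.
  x = 3: f ≡ 0 at y ∈ {3}; g ≡ 0 at y ∈ ∅; common: ∅.
  x = 4: f ≡ 0 at y ∈ {6}; g ≡ 0 at y ∈ {1, 6}; common: {6}.
  x = 5: f ≡ 0 at y ∈ {2}; g ≡ 0 at y ∈ {4}; common: ∅.
  x = 6: f ≡ 0 at y ∈ {5}; g ≡ 0 at y ∈ ∅; common: ∅.
Collecting: common zeros = {(2, 0), (4, 6)}, so the count is 2.
Comparison with the Bézout bound: 2 ≤ 2 = deg(f)·deg(g), as expected for curves with no common component (the bound is attained).


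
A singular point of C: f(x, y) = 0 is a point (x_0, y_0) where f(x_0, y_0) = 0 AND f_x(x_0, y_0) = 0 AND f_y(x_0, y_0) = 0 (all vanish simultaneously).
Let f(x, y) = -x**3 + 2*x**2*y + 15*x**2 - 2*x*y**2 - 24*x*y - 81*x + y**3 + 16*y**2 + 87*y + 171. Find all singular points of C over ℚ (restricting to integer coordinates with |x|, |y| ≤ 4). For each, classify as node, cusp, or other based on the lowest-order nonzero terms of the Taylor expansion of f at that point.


Singular points: {(3, -3)}; classification: cusp.

Compute partial derivatives:
  f_x = -3*x**2 + 4*x*y + 30*x - 2*y**2 - 24*y - 81.
  f_y = 2*x**2 - 4*x*y - 24*x + 3*y**2 + 32*y + 87.
Scan x_0 ∈ {−4, ..., 4}. For each x_0, f_y(x_0, y) is a polynomial in y; find its integer roots y ∈ {−4, ..., 4}, then test f_x and f at those candidates.
  x = -4: f_y(-4, y) = 3*y**2 + 48*y + 215; no integer root y with |y| ≤ 4.
  x = -3: f_y(-3, y) = 3*y**2 + 44*y + 177; no integer root y with |y| ≤ 4.
  x = -2: f_y(-2, y) = 3*y**2 + 40*y + 143; no integer root y with |y| ≤ 4.
  x = -1: f_y(-1, y) = 3*y**2 + 36*y + 113; no integer root y with |y| ≤ 4.
  x = 0: f_y(0, y) = 3*y**2 + 32*y + 87; no integer root y with |y| ≤ 4.
  x = 1: f_y(1, y) = 3*y**2 + 28*y + 65; no integer root y with |y| ≤ 4.
  x = 2: f_y(2, y) = 3*y**2 + 24*y + 47; no integer root y with |y| ≤ 4.
  x = 3: f_y(3, y) = 3*y**2 + 20*y + 33; vanishes at y ∈ {-3}. (3, -3): f_x = 0, f = 0 — SINGULAR.
  x = 4: f_y(4, y) = 3*y**2 + 16*y + 23; no integer root y with |y| ≤ 4.
Only singular point on the grid: (3, -3).
Classify: substitute x = 3 + u, y = -3 + v and expand: f = -u**3 + 2*u**2*v - 2*u*v**2 + v**3 + v**2.
No constant or linear terms (consistent with a singular point). Quadratic part: v**2. Cubic part: -u**3 + 2*u**2*v - 2*u*v**2 + v**3.
The quadratic part v**2 is a perfect square, so there is a single (double) tangent line v = 0, i.e. y = -3. Restricting the cubic part to that line (v = 0) leaves -u**3 ≠ 0, so f is not divisible by v and the branch is v² ≈ u**3 to lowest order — this is a cusp.
Classification: cusp.


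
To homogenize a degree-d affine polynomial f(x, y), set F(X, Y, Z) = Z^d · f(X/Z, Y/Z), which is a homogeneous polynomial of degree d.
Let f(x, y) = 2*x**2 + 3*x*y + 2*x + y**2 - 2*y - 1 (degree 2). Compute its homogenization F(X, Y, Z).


F(X, Y, Z) = 2*X**2 + 3*X*Y + 2*X*Z + Y**2 - 2*Y*Z - Z**2

deg(f) = 2.
Substitute x = X/Z, y = Y/Z into f, then multiply by Z^2.
  monomial 2·x^2·y^0 ↦ 2·X^2·Y^0·Z^0.
  monomial 3·x^1·y^1 ↦ 3·X^1·Y^1·Z^0.
  monomial 2·x^1·y^0 ↦ 2·X^1·Y^0·Z^1.
  monomial 1·x^0·y^2 ↦ 1·X^0·Y^2·Z^0.
  monomial -2·x^0·y^1 ↦ -2·X^0·Y^1·Z^1.
  monomial -1·x^0·y^0 ↦ -1·X^0·Y^0·Z^2.
Collecting: F(X, Y, Z) = 2*X**2 + 3*X*Y + 2*X*Z + Y**2 - 2*Y*Z - Z**2.


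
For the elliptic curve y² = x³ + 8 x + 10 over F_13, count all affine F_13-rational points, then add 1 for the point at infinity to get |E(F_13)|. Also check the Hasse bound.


Affine points = {(0, 6), (0, 7), (3, 3), (3, 10), (6, 1), (6, 12), (8, 1), (8, 12), (11, 5), (11, 8), (12, 1), (12, 12)}; affine count = 12; |E(F_13)| = 13.

Discriminant check: Δ ∝ 4a³ + 27b² = 4·8³ + 27·10² = 4·512 + 27·100 ≡ 3 (mod 13). Nonzero ⇒ E is nonsingular.
For each x ∈ F_13, compute rhs = x³ + 8·x + 10 mod 13, then count y ∈ F_13 with y² ≡ rhs.
  x = 0: rhs = 10, matching y values: 6, 7 (2 points).
  x = 1: rhs = 6, matching y values: none (0 points).
  x = 2: rhs = 8, matching y values: none (0 points).
  x = 3: rhs = 9, matching y values: 3, 10 (2 points).
  x = 4: rhs = 2, matching y values: none (0 points).
  x = 5: rhs = 6, matching y values: none (0 points).
  x = 6: rhs = 1, matching y values: 1, 12 (2 points).
  x = 7: rhs = 6, matching y values: none (0 points).
  x = 8: rhs = 1, matching y values: 1, 12 (2 points).
  x = 9: rhs = 5, matching y values: none (0 points).
  x = 10: rhs = 11, matching y values: none (0 points).
  x = 11: rhs = 12, matching y values: 5, 8 (2 points).
  x = 12: rhs = 1, matching y values: 1, 12 (2 points).
Total affine count: 12.
Full point count |E(F_13)| = 12 + 1 = 13.
Hasse bound: |13 − (13+1)| = |-1| = 1 ≤ 2√13 ≈ 7.2111 ✓.


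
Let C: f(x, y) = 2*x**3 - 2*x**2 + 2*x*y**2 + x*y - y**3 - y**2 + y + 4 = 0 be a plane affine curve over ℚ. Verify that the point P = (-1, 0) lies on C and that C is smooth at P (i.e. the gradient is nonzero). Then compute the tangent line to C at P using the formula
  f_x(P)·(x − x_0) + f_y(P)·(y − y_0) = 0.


Tangent line at P: 10*x + 10 = 0.

Step 1: f(-1, 0) = 0, so P lies on C.
Step 2: partial derivatives
  f_x(x, y) = 6*x**2 - 4*x + 2*y**2 + y, f_y(x, y) = 4*x*y + x - 3*y**2 - 2*y + 1.
  f_x(P) = 10, f_y(P) = 0 (gradient nonzero, so P is smooth).
Step 3: tangent line at P: 10·(x − -1) + 0·(y − 0) = 0.
Expanding: 10*x + 10 = 0.


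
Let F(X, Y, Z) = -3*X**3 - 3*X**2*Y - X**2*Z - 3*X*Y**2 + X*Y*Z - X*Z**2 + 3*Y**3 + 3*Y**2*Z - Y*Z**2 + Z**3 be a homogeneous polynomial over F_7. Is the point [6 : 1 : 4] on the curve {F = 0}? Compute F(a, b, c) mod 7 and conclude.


F(6,1,4) ≡ 4 (mod 7); P is NOT on the curve.

Evaluate F(6, 1, 4) term-by-term (mod 7).
  -3*X**3 ↦ -3·216·1·1 = -648
  -3*X**2*Y ↦ -3·36·1·1 = -108
  -X**2*Z ↦ -1·36·1·4 = -144
  -3*X*Y**2 ↦ -3·6·1·1 = -18
  X*Y*Z ↦ 1·6·1·4 = 24
  -X*Z**2 ↦ -1·6·1·16 = -96
  3*Y**3 ↦ 3·1·1·1 = 3
  3*Y**2*Z ↦ 3·1·1·4 = 12
  -Y*Z**2 ↦ -1·1·1·16 = -16
  Z**3 ↦ 1·1·1·64 = 64
Sum: F(6, 1, 4) = (-648) + (-108) + (-144) + (-18) + (24) + (-96) + (3) + (12) + (-16) + (64) = -927.
Reducing mod 7: -927 ≡ 4 (mod 7).
Since F(a, b, c) ≡ 4 ≠ 0 (mod 7), P does NOT lie on the curve.


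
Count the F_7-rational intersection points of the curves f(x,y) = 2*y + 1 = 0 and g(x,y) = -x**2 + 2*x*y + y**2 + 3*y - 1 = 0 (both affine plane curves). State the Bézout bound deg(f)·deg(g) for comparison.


Common zeros: ∅; count = 0; Bézout bound = 2.

deg(f) = 1, deg(g) = 2, so Bézout bound = 2.
Scan x ∈ F_7. For each x, list the y ∈ F_7 with f(x, y) ≡ 0 and those with g(x, y) ≡ 0 (mod 7); the common zeros in that column are the intersection.
  x = 0: f ≡ 0 at y ∈ {3}; g ≡ 0 at y ∈ ∅; common: ∅.
  x = 1: f ≡ 0 at y ∈ {3}; g ≡ 0 at y ∈ ∅; common: ∅.
  x = 2: f ≡ 0 at y ∈ {3}; g ≡ 0 at y ∈ ∅; common: ∅.
  x = 3: f ≡ 0 at y ∈ {3}; g ≡ 0 at y ∈ {1, 4}; common: ∅.
  x = 4: f ≡ 0 at y ∈ {3}; g ≡ 0 at y ∈ {5}; common: ∅.
  x = 5: f ≡ 0 at y ∈ {3}; g ≡ 0 at y ∈ {4}; common: ∅.
  x = 6: f ≡ 0 at y ∈ {3}; g ≡ 0 at y ∈ {1, 5}; common: ∅.
Collecting: common zeros = ∅, so the count is 0.
Comparison with the Bézout bound: 0 ≤ 2 = deg(f)·deg(g), as expected for curves with no common component (the affine F_7-count falls short of the bound because intersections may lie at infinity, over extension fields, or carry multiplicity).


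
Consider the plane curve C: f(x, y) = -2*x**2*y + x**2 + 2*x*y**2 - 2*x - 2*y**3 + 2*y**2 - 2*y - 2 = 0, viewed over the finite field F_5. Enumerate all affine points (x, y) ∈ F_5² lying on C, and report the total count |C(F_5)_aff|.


Affine F_5-points: {(1, 1), (4, 1), (4, 3)}; count = 3.

For each of the 25 pairs (x, y) ∈ F_5², evaluate f(x, y) mod 5. Record the zeros.
  x = 0: [0↦3, 1↦1, 2↦1, 3↦1, 4↦4]  zeros at y ∈ ∅
  x = 1: [0↦2, 1↦0, 2↦4, 3↦2, 4↦2]  zeros at y ∈ {1}
  x = 2: [0↦3, 1↦2, 2↦1, 3↦3, 4↦1]  zeros at y ∈ ∅
  x = 3: [0↦1, 1↦2, 2↦2, 3↦4, 4↦1]  zeros at y ∈ ∅
  x = 4: [0↦1, 1↦0, 2↦2, 3↦0, 4↦2]  zeros at y ∈ {1, 3}
Collecting zeros: affine points = {(1, 1), (4, 1), (4, 3)}.
Total count |C(F_5)_aff| = 3.


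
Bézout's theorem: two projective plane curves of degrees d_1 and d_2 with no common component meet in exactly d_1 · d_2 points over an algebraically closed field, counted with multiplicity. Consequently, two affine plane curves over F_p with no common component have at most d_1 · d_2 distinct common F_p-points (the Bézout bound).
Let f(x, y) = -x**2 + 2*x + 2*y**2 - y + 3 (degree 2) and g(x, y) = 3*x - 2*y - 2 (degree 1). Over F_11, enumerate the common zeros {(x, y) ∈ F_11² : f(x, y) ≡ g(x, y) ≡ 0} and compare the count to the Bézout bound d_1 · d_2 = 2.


Common zeros: {(5, 1), (6, 8)}; count = 2; Bézout bound = 2.

deg(f) = 2, deg(g) = 1, so Bézout bound = 2.
Scan x ∈ F_11. For each x, list the y ∈ F_11 with f(x, y) ≡ 0 and those with g(x, y) ≡ 0 (mod 11); the common zeros in that column are the intersection.
  x = 0: f ≡ 0 at y ∈ ∅; g ≡ 0 at y ∈ {10}; common: ∅.
  x = 1: f ≡ 0 at y ∈ ∅; g ≡ 0 at y ∈ {6}; common: ∅.
  x = 2: f ≡ 0 at y ∈ ∅; g ≡ 0 at y ∈ {2}; common: ∅.
  x = 3: f ≡ 0 at y ∈ {0, 6}; g ≡ 0 at y ∈ {9}; common: ∅.
  x = 4: f ≡ 0 at y ∈ ∅; g ≡ 0 at y ∈ {5}; common: ∅.
  x = 5: f ≡ 0 at y ∈ {1, 5}; g ≡ 0 at y ∈ {1}; common: {1}.
  x = 6: f ≡ 0 at y ∈ {8, 9}; g ≡ 0 at y ∈ {8}; common: {8}.
  x = 7: f ≡ 0 at y ∈ {8, 9}; g ≡ 0 at y ∈ {4}; common: ∅.
  x = 8: f ≡ 0 at y ∈ {1, 5}; g ≡ 0 at y ∈ {0}; common: ∅.
  x = 9: f ≡ 0 at y ∈ ∅; g ≡ 0 at y ∈ {7}; common: ∅.
  x = 10: f ≡ 0 at y ∈ {0, 6}; g ≡ 0 at y ∈ {3}; common: ∅.
Collecting: common zeros = {(5, 1), (6, 8)}, so the count is 2.
Comparison with the Bézout bound: 2 ≤ 2 = deg(f)·deg(g), as expected for curves with no common component (the bound is attained).


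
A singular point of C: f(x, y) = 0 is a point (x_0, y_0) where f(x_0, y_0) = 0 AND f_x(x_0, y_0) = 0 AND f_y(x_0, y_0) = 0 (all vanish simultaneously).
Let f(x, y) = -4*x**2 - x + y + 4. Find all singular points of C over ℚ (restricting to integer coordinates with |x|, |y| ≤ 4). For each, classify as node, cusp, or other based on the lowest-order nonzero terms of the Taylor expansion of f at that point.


No singular points in the scanned grid; C is smooth there.

Compute partial derivatives:
  f_x = -8*x - 1.
  f_y = 1.
f_y = 1 is a nonzero constant, so f_y never vanishes: no point (x, y) can satisfy f = f_x = f_y = 0. In particular no (x, y) ∈ {−4, ..., 4}² is singular; the curve is smooth.


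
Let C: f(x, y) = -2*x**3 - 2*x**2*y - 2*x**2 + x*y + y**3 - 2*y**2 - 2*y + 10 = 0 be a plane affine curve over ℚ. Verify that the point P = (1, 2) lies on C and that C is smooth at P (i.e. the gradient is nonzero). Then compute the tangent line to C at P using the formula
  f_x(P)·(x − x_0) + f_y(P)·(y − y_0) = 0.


Tangent line at P: -16*x + y + 14 = 0.

Step 1: f(1, 2) = 0, so P lies on C.
Step 2: partial derivatives
  f_x(x, y) = -6*x**2 - 4*x*y - 4*x + y, f_y(x, y) = -2*x**2 + x + 3*y**2 - 4*y - 2.
  f_x(P) = -16, f_y(P) = 1 (gradient nonzero, so P is smooth).
Step 3: tangent line at P: -16·(x − 1) + 1·(y − 2) = 0.
Expanding: -16*x + y + 14 = 0.


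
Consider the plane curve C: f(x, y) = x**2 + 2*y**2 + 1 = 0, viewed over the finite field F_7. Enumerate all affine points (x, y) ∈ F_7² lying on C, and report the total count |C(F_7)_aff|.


Affine F_7-points: {(2, 1), (2, 6), (3, 3), (3, 4), (4, 3), (4, 4), (5, 1), (5, 6)}; count = 8.

For each of the 49 pairs (x, y) ∈ F_7², evaluate f(x, y) mod 7. Record the zeros.
  x = 0: [0↦1, 1↦3, 2↦2, 3↦5, 4↦5, 5↦2, 6↦3]  zeros at y ∈ ∅
  x = 1: [0↦2, 1↦4, 2↦3, 3↦6, 4↦6, 5↦3, 6↦4]  zeros at y ∈ ∅
  x = 2: [0↦5, 1↦0, 2↦6, 3↦2, 4↦2, 5↦6, 6↦0]  zeros at y ∈ {1, 6}
  x = 3: [0↦3, 1↦5, 2↦4, 3↦0, 4↦0, 5↦4, 6↦5]  zeros at y ∈ {3, 4}
  x = 4: [0↦3, 1↦5, 2↦4, 3↦0, 4↦0, 5↦4, 6↦5]  zeros at y ∈ {3, 4}
  x = 5: [0↦5, 1↦0, 2↦6, 3↦2, 4↦2, 5↦6, 6↦0]  zeros at y ∈ {1, 6}
  x = 6: [0↦2, 1↦4, 2↦3, 3↦6, 4↦6, 5↦3, 6↦4]  zeros at y ∈ ∅
Collecting zeros: affine points = {(2, 1), (2, 6), (3, 3), (3, 4), (4, 3), (4, 4), (5, 1), (5, 6)}.
Total count |C(F_7)_aff| = 8.


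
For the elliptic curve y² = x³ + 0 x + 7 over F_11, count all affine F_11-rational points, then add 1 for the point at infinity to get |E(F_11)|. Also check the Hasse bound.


Affine points = {(2, 2), (2, 9), (3, 1), (3, 10), (4, 4), (4, 7), (5, 0), (6, 5), (6, 6), (7, 3), (7, 8)}; affine count = 11; |E(F_11)| = 12.

Discriminant check: Δ ∝ 4a³ + 27b² = 4·0³ + 27·7² = 4·0 + 27·49 ≡ 3 (mod 11). Nonzero ⇒ E is nonsingular.
For each x ∈ F_11, compute rhs = x³ + 0·x + 7 mod 11, then count y ∈ F_11 with y² ≡ rhs.
  x = 0: rhs = 7, matching y values: none (0 points).
  x = 1: rhs = 8, matching y values: none (0 points).
  x = 2: rhs = 4, matching y values: 2, 9 (2 points).
  x = 3: rhs = 1, matching y values: 1, 10 (2 points).
  x = 4: rhs = 5, matching y values: 4, 7 (2 points).
  x = 5: rhs = 0, matching y values: 0 (1 points).
  x = 6: rhs = 3, matching y values: 5, 6 (2 points).
  x = 7: rhs = 9, matching y values: 3, 8 (2 points).
  x = 8: rhs = 2, matching y values: none (0 points).
  x = 9: rhs = 10, matching y values: none (0 points).
  x = 10: rhs = 6, matching y values: none (0 points).
Total affine count: 11.
Full point count |E(F_11)| = 11 + 1 = 12.
Hasse bound: |12 − (11+1)| = |0| = 0 ≤ 2√11 ≈ 6.6332 ✓.


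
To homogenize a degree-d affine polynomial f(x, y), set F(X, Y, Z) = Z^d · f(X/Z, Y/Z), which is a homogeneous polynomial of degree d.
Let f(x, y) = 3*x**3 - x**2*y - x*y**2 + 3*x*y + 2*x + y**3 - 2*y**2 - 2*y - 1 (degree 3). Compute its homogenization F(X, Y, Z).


F(X, Y, Z) = 3*X**3 - X**2*Y - X*Y**2 + 3*X*Y*Z + 2*X*Z**2 + Y**3 - 2*Y**2*Z - 2*Y*Z**2 - Z**3

deg(f) = 3.
Substitute x = X/Z, y = Y/Z into f, then multiply by Z^3.
  monomial 3·x^3·y^0 ↦ 3·X^3·Y^0·Z^0.
  monomial -1·x^2·y^1 ↦ -1·X^2·Y^1·Z^0.
  monomial -1·x^1·y^2 ↦ -1·X^1·Y^2·Z^0.
  monomial 3·x^1·y^1 ↦ 3·X^1·Y^1·Z^1.
  monomial 2·x^1·y^0 ↦ 2·X^1·Y^0·Z^2.
  monomial 1·x^0·y^3 ↦ 1·X^0·Y^3·Z^0.
  monomial -2·x^0·y^2 ↦ -2·X^0·Y^2·Z^1.
  monomial -2·x^0·y^1 ↦ -2·X^0·Y^1·Z^2.
  monomial -1·x^0·y^0 ↦ -1·X^0·Y^0·Z^3.
Collecting: F(X, Y, Z) = 3*X**3 - X**2*Y - X*Y**2 + 3*X*Y*Z + 2*X*Z**2 + Y**3 - 2*Y**2*Z - 2*Y*Z**2 - Z**3.


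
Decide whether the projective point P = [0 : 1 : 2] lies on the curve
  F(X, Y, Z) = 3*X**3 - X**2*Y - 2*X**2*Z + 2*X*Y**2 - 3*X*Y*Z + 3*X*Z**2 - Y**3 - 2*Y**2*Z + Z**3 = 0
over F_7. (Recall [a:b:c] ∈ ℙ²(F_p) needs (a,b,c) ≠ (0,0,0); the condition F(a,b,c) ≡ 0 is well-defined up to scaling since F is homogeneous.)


F(0,1,2) ≡ 3 (mod 7); P is NOT on the curve.

Evaluate F(0, 1, 2) term-by-term (mod 7).
  3*X**3 ↦ 3·0·1·1 = 0
  -X**2*Y ↦ -1·0·1·1 = 0
  -2*X**2*Z ↦ -2·0·1·2 = 0
  2*X*Y**2 ↦ 2·0·1·1 = 0
  -3*X*Y*Z ↦ -3·0·1·2 = 0
  3*X*Z**2 ↦ 3·0·1·4 = 0
  -Y**3 ↦ -1·1·1·1 = -1
  -2*Y**2*Z ↦ -2·1·1·2 = -4
  Z**3 ↦ 1·1·1·8 = 8
Sum: F(0, 1, 2) = (0) + (0) + (0) + (0) + (0) + (0) + (-1) + (-4) + (8) = 3.
Reducing mod 7: 3 ≡ 3 (mod 7).
Since F(a, b, c) ≡ 3 ≠ 0 (mod 7), P does NOT lie on the curve.


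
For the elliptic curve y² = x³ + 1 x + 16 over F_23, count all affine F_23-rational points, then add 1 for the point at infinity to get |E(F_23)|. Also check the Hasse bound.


Affine points = {(0, 4), (0, 19), (1, 8), (1, 15), (2, 7), (2, 16), (3, 0), (5, 10), (5, 13), (6, 10), (6, 13), (9, 8), (9, 15), (11, 1), (11, 22), (12, 10), (12, 13), (13, 8), (13, 15), (15, 5), (15, 18), (17, 1), (17, 22), (18, 1), (18, 22), (20, 3), (20, 20), (21, 11), (21, 12)}; affine count = 29; |E(F_23)| = 30.

Discriminant check: Δ ∝ 4a³ + 27b² = 4·1³ + 27·16² = 4·1 + 27·256 ≡ 16 (mod 23). Nonzero ⇒ E is nonsingular.
For each x ∈ F_23, compute rhs = x³ + 1·x + 16 mod 23, then count y ∈ F_23 with y² ≡ rhs.
  x = 0: rhs = 16, matching y values: 4, 19 (2 points).
  x = 1: rhs = 18, matching y values: 8, 15 (2 points).
  x = 2: rhs = 3, matching y values: 7, 16 (2 points).
  x = 3: rhs = 0, matching y values: 0 (1 points).
  x = 4: rhs = 15, matching y values: none (0 points).
  x = 5: rhs = 8, matching y values: 10, 13 (2 points).
  x = 6: rhs = 8, matching y values: 10, 13 (2 points).
  x = 7: rhs = 21, matching y values: none (0 points).
  x = 8: rhs = 7, matching y values: none (0 points).
  x = 9: rhs = 18, matching y values: 8, 15 (2 points).
  x = 10: rhs = 14, matching y values: none (0 points).
  x = 11: rhs = 1, matching y values: 1, 22 (2 points).
  x = 12: rhs = 8, matching y values: 10, 13 (2 points).
  x = 13: rhs = 18, matching y values: 8, 15 (2 points).
  x = 14: rhs = 14, matching y values: none (0 points).
  x = 15: rhs = 2, matching y values: 5, 18 (2 points).
  x = 16: rhs = 11, matching y values: none (0 points).
  x = 17: rhs = 1, matching y values: 1, 22 (2 points).
  x = 18: rhs = 1, matching y values: 1, 22 (2 points).
  x = 19: rhs = 17, matching y values: none (0 points).
  x = 20: rhs = 9, matching y values: 3, 20 (2 points).
  x = 21: rhs = 6, matching y values: 11, 12 (2 points).
  x = 22: rhs = 14, matching y values: none (0 points).
Total affine count: 29.
Full point count |E(F_23)| = 29 + 1 = 30.
Hasse bound: |30 − (23+1)| = |6| = 6 ≤ 2√23 ≈ 9.5917 ✓.


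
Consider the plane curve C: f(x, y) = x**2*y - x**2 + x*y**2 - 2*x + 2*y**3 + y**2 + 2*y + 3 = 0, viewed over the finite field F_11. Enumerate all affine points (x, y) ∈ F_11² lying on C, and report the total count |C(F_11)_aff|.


Affine F_11-points: {(0, 10), (1, 0), (4, 3), (5, 10), (7, 7), (8, 0), (8, 1), (9, 3), (9, 7)}; count = 9.

For each of the 121 pairs (x, y) ∈ F_11², evaluate f(x, y) mod 11. Record the zeros.
  x = 0: [0↦3, 1↦8, 2↦5, 3↦6, 4↦1, 5↦2, 6↦10, 7↦4, 8↦7, 9↦9, 10↦0]  zeros at y ∈ {10}
  x = 1: [0↦0, 1↦7, 2↦8, 3↦4, 4↦7, 5↦7, 6↦5, 7↦2, 8↦10, 9↦8, 10↦8]  zeros at y ∈ {0}
  x = 2: [0↦6, 1↦6, 2↦2, 3↦6, 4↦8, 5↦9, 6↦10, 7↦1, 8↦5, 9↦1, 10↦1]  zeros at y ∈ ∅
  x = 3: [0↦10, 1↦5, 2↦9, 3↦1, 4↦4, 5↦8, 6↦3, 7↦1, 8↦3, 9↦10, 10↦1]  zeros at y ∈ ∅
  x = 4: [0↦1, 1↦4, 2↦7, 3↦0, 4↦6, 5↦4, 6↦6, 7↦2, 8↦4, 9↦2, 10↦8]  zeros at y ∈ {3}
  x = 5: [0↦1, 1↦3, 2↦7, 3↦3, 4↦3, 5↦8, 6↦8, 7↦4, 8↦8, 9↦10, 10↦0]  zeros at y ∈ {10}
  x = 6: [0↦10, 1↦2, 2↦9, 3↦10, 4↦6, 5↦9, 6↦9, 7↦7, 8↦4, 9↦1, 10↦10]  zeros at y ∈ ∅
  x = 7: [0↦6, 1↦1, 2↦2, 3↦10, 4↦4, 5↦7, 6↦9, 7↦0, 8↦3, 9↦8, 10↦5]  zeros at y ∈ {7}
  x = 8: [0↦0, 1↦0, 2↦8, 3↦3, 4↦8, 5↦2, 6↦8, 7↦5, 8↦5, 9↦9, 10↦7]  zeros at y ∈ {0, 1}
  x = 9: [0↦3, 1↦10, 2↦5, 3↦0, 4↦7, 5↦5, 6↦6, 7↦0, 8↦10, 9↦4, 10↦5]  zeros at y ∈ {3, 7}
  x = 10: [0↦4, 1↦9, 2↦4, 3↦1, 4↦1, 5↦5, 6↦3, 7↦7, 8↦7, 9↦4, 10↦10]  zeros at y ∈ ∅
Collecting zeros: affine points = {(0, 10), (1, 0), (4, 3), (5, 10), (7, 7), (8, 0), (8, 1), (9, 3), (9, 7)}.
Total count |C(F_11)_aff| = 9.


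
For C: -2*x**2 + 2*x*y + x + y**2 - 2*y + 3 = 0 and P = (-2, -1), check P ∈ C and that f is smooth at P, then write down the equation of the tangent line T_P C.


Tangent line at P: 7*x - 8*y + 6 = 0.

Step 1: f(-2, -1) = 0, so P lies on C.
Step 2: partial derivatives
  f_x(x, y) = -4*x + 2*y + 1, f_y(x, y) = 2*x + 2*y - 2.
  f_x(P) = 7, f_y(P) = -8 (gradient nonzero, so P is smooth).
Step 3: tangent line at P: 7·(x − -2) + -8·(y − -1) = 0.
Expanding: 7*x - 8*y + 6 = 0.


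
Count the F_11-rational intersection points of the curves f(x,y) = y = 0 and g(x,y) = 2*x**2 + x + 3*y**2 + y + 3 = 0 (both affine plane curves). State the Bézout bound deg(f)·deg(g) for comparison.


Common zeros: ∅; count = 0; Bézout bound = 2.

deg(f) = 1, deg(g) = 2, so Bézout bound = 2.
Scan x ∈ F_11. For each x, list the y ∈ F_11 with f(x, y) ≡ 0 and those with g(x, y) ≡ 0 (mod 11); the common zeros in that column are the intersection.
  x = 0: f ≡ 0 at y ∈ {0}; g ≡ 0 at y ∈ {3, 4}; common: ∅.
  x = 1: f ≡ 0 at y ∈ {0}; g ≡ 0 at y ∈ ∅; common: ∅.
  x = 2: f ≡ 0 at y ∈ {0}; g ≡ 0 at y ∈ ∅; common: ∅.
  x = 3: f ≡ 0 at y ∈ {0}; g ≡ 0 at y ∈ ∅; common: ∅.
  x = 4: f ≡ 0 at y ∈ {0}; g ≡ 0 at y ∈ ∅; common: ∅.
  x = 5: f ≡ 0 at y ∈ {0}; g ≡ 0 at y ∈ {3, 4}; common: ∅.
  x = 6: f ≡ 0 at y ∈ {0}; g ≡ 0 at y ∈ ∅; common: ∅.
  x = 7: f ≡ 0 at y ∈ {0}; g ≡ 0 at y ∈ {8, 10}; common: ∅.
  x = 8: f ≡ 0 at y ∈ {0}; g ≡ 0 at y ∈ {1, 6}; common: ∅.
  x = 9: f ≡ 0 at y ∈ {0}; g ≡ 0 at y ∈ {8, 10}; common: ∅.
  x = 10: f ≡ 0 at y ∈ {0}; g ≡ 0 at y ∈ ∅; common: ∅.
Collecting: common zeros = ∅, so the count is 0.
Comparison with the Bézout bound: 0 ≤ 2 = deg(f)·deg(g), as expected for curves with no common component (the affine F_11-count falls short of the bound because intersections may lie at infinity, over extension fields, or carry multiplicity).


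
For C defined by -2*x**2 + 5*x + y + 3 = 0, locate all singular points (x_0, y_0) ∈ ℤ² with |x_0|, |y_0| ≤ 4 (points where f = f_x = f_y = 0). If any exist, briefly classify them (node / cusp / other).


No singular points in the scanned grid; C is smooth there.

Compute partial derivatives:
  f_x = 5 - 4*x.
  f_y = 1.
f_y = 1 is a nonzero constant, so f_y never vanishes: no point (x, y) can satisfy f = f_x = f_y = 0. In particular no (x, y) ∈ {−4, ..., 4}² is singular; the curve is smooth.


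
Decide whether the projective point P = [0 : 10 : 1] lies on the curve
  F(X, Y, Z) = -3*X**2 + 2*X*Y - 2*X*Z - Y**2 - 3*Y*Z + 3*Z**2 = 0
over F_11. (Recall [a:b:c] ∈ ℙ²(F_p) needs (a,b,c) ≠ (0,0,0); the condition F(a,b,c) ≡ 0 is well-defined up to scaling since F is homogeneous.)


F(0,10,1) ≡ 5 (mod 11); P is NOT on the curve.

Evaluate F(0, 10, 1) term-by-term (mod 11).
  -3*X**2 ↦ -3·0·1·1 = 0
  2*X*Y ↦ 2·0·10·1 = 0
  -2*X*Z ↦ -2·0·1·1 = 0
  -Y**2 ↦ -1·1·100·1 = -100
  -3*Y*Z ↦ -3·1·10·1 = -30
  3*Z**2 ↦ 3·1·1·1 = 3
Sum: F(0, 10, 1) = (0) + (0) + (0) + (-100) + (-30) + (3) = -127.
Reducing mod 11: -127 ≡ 5 (mod 11).
Since F(a, b, c) ≡ 5 ≠ 0 (mod 11), P does NOT lie on the curve.


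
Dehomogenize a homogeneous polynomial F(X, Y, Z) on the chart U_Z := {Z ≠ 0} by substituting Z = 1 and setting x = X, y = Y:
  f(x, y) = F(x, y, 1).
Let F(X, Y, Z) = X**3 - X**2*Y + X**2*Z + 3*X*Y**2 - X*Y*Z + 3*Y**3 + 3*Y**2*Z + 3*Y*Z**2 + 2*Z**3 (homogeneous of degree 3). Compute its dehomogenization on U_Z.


f(x, y) = x**3 - x**2*y + x**2 + 3*x*y**2 - x*y + 3*y**3 + 3*y**2 + 3*y + 2

On U_Z we set Z = 1. Each monomial c·X^i·Y^j·Z^k in F becomes c·x^i·y^j·1^k = c·x^i·y^j.
Substituting Z = 1: F(X, Y, 1) = x**3 - x**2*y + x**2 + 3*x*y**2 - x*y + 3*y**3 + 3*y**2 + 3*y + 2.
Note: deg(f) ≤ deg(F) = 3; strict inequality happens when F is divisible by Z (lost terms).


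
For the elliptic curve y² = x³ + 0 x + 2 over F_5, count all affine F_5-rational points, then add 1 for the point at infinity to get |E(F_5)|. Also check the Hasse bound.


Affine points = {(2, 0), (3, 2), (3, 3), (4, 1), (4, 4)}; affine count = 5; |E(F_5)| = 6.

Discriminant check: Δ ∝ 4a³ + 27b² = 4·0³ + 27·2² = 4·0 + 27·4 ≡ 3 (mod 5). Nonzero ⇒ E is nonsingular.
For each x ∈ F_5, compute rhs = x³ + 0·x + 2 mod 5, then count y ∈ F_5 with y² ≡ rhs.
  x = 0: rhs = 2, matching y values: none (0 points).
  x = 1: rhs = 3, matching y values: none (0 points).
  x = 2: rhs = 0, matching y values: 0 (1 points).
  x = 3: rhs = 4, matching y values: 2, 3 (2 points).
  x = 4: rhs = 1, matching y values: 1, 4 (2 points).
Total affine count: 5.
Full point count |E(F_5)| = 5 + 1 = 6.
Hasse bound: |6 − (5+1)| = |0| = 0 ≤ 2√5 ≈ 4.4721 ✓.


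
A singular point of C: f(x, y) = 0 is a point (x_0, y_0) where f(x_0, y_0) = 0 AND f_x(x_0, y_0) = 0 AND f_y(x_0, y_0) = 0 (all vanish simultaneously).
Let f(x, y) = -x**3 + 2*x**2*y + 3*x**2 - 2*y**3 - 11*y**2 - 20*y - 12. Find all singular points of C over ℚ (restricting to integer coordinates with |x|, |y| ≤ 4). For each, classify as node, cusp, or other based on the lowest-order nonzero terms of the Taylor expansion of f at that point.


Singular points: {(0, -2)}; classification: node.

Compute partial derivatives:
  f_x = -3*x**2 + 4*x*y + 6*x.
  f_y = 2*x**2 - 6*y**2 - 22*y - 20.
Scan x_0 ∈ {−4, ..., 4}. For each x_0, f_y(x_0, y) is a polynomial in y; find its integer roots y ∈ {−4, ..., 4}, then test f_x and f at those candidates.
  x = -4: f_y(-4, y) = -6*y**2 - 22*y + 12; no integer root y with |y| ≤ 4.
  x = -3: f_y(-3, y) = -6*y**2 - 22*y - 2; no integer root y with |y| ≤ 4.
  x = -2: f_y(-2, y) = -6*y**2 - 22*y - 12; vanishes at y ∈ {-3}. (-2, -3): f_x = 0 but f = -1 ≠ 0.
  x = -1: f_y(-1, y) = -6*y**2 - 22*y - 18; no integer root y with |y| ≤ 4.
  x = 0: f_y(0, y) = -6*y**2 - 22*y - 20; vanishes at y ∈ {-2}. (0, -2): f_x = 0, f = 0 — SINGULAR.
  x = 1: f_y(1, y) = -6*y**2 - 22*y - 18; no integer root y with |y| ≤ 4.
  x = 2: f_y(2, y) = -6*y**2 - 22*y - 12; vanishes at y ∈ {-3}. (2, -3): f_x = -24 ≠ 0.
  x = 3: f_y(3, y) = -6*y**2 - 22*y - 2; no integer root y with |y| ≤ 4.
  x = 4: f_y(4, y) = -6*y**2 - 22*y + 12; no integer root y with |y| ≤ 4.
Only singular point on the grid: (0, -2).
Classify: substitute x = 0 + u, y = -2 + v and expand: f = -u**3 + 2*u**2*v - u**2 - 2*v**3 + v**2.
No constant or linear terms (consistent with a singular point). Quadratic part: -u**2 + v**2. Cubic part: -u**3 + 2*u**2*v - 2*v**3.
The quadratic part v**2 - u**2 = (v − u)(v + u) splits into two distinct linear factors, so there are two distinct tangent lines y − -2 = ±(x − 0) — this is a node (ordinary double point).
Classification: node.


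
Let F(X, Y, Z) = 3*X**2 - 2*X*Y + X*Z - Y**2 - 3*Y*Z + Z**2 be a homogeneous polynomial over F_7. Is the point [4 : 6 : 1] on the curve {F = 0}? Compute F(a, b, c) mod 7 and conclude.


F(4,6,1) ≡ 0 (mod 7); P is on the curve.

Evaluate F(4, 6, 1) term-by-term (mod 7).
  3*X**2 ↦ 3·16·1·1 = 48
  -2*X*Y ↦ -2·4·6·1 = -48
  X*Z ↦ 1·4·1·1 = 4
  -Y**2 ↦ -1·1·36·1 = -36
  -3*Y*Z ↦ -3·1·6·1 = -18
  Z**2 ↦ 1·1·1·1 = 1
Sum: F(4, 6, 1) = (48) + (-48) + (4) + (-36) + (-18) + (1) = -49.
Reducing mod 7: -49 ≡ 0 (mod 7).
Since F(a, b, c) ≡ 0 (mod 7), P lies on the curve.


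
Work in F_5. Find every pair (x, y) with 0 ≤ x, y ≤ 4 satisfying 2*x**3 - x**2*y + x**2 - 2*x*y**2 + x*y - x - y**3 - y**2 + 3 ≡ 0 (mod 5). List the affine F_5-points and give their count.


Affine F_5-points: {(1, 0), (1, 2), (3, 2), (3, 3), (4, 2)}; count = 5.

For each of the 25 pairs (x, y) ∈ F_5², evaluate f(x, y) mod 5. Record the zeros.
  x = 0: [0↦3, 1↦1, 2↦1, 3↦2, 4↦3]  zeros at y ∈ ∅
  x = 1: [0↦0, 1↦1, 2↦0, 3↦1, 4↦3]  zeros at y ∈ {0, 2}
  x = 2: [0↦1, 1↦3, 2↦4, 3↦3, 4↦4]  zeros at y ∈ ∅
  x = 3: [0↦3, 1↦4, 2↦0, 3↦0, 4↦3]  zeros at y ∈ {2, 3}
  x = 4: [0↦3, 1↦1, 2↦0, 3↦4, 4↦2]  zeros at y ∈ {2}
Collecting zeros: affine points = {(1, 0), (1, 2), (3, 2), (3, 3), (4, 2)}.
Total count |C(F_5)_aff| = 5.


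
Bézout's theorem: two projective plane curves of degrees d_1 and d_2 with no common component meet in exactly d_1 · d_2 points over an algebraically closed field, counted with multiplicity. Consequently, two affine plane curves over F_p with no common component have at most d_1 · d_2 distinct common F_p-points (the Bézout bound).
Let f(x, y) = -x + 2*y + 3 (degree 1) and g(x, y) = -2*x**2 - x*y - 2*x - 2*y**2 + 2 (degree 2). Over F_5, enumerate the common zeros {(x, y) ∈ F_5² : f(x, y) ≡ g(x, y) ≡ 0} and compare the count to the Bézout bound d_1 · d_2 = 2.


Common zeros: {(0, 1)}; count = 1; Bézout bound = 2.

deg(f) = 1, deg(g) = 2, so Bézout bound = 2.
Scan x ∈ F_5. For each x, list the y ∈ F_5 with f(x, y) ≡ 0 and those with g(x, y) ≡ 0 (mod 5); the common zeros in that column are the intersection.
  x = 0: f ≡ 0 at y ∈ {1}; g ≡ 0 at y ∈ {1, 4}; common: {1}.
  x = 1: f ≡ 0 at y ∈ {4}; g ≡ 0 at y ∈ {1}; common: ∅.
  x = 2: f ≡ 0 at y ∈ {2}; g ≡ 0 at y ∈ {0, 4}; common: ∅.
  x = 3: f ≡ 0 at y ∈ {0}; g ≡ 0 at y ∈ ∅; common: ∅.
  x = 4: f ≡ 0 at y ∈ {3}; g ≡ 0 at y ∈ ∅; common: ∅.
Collecting: common zeros = {(0, 1)}, so the count is 1.
Comparison with the Bézout bound: 1 ≤ 2 = deg(f)·deg(g), as expected for curves with no common component (the affine F_5-count falls short of the bound because intersections may lie at infinity, over extension fields, or carry multiplicity).


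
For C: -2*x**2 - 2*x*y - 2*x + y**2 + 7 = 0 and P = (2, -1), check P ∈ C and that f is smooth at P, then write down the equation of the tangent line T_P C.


Tangent line at P: -8*x - 6*y + 10 = 0.

Step 1: f(2, -1) = 0, so P lies on C.
Step 2: partial derivatives
  f_x(x, y) = -4*x - 2*y - 2, f_y(x, y) = -2*x + 2*y.
  f_x(P) = -8, f_y(P) = -6 (gradient nonzero, so P is smooth).
Step 3: tangent line at P: -8·(x − 2) + -6·(y − -1) = 0.
Expanding: -8*x - 6*y + 10 = 0.


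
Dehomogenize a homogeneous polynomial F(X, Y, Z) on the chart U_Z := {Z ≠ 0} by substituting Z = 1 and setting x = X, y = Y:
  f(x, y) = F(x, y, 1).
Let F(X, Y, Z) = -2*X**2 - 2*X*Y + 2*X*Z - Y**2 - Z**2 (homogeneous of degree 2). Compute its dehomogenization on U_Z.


f(x, y) = -2*x**2 - 2*x*y + 2*x - y**2 - 1

On U_Z we set Z = 1. Each monomial c·X^i·Y^j·Z^k in F becomes c·x^i·y^j·1^k = c·x^i·y^j.
Substituting Z = 1: F(X, Y, 1) = -2*x**2 - 2*x*y + 2*x - y**2 - 1.
Note: deg(f) ≤ deg(F) = 2; strict inequality happens when F is divisible by Z (lost terms).
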